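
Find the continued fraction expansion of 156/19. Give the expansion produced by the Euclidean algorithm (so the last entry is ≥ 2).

156 = 8×19 + 4
19 = 4×4 + 3
4 = 1×3 + 1
3 = 3×1 + 0  (stop)
So 156/19 = [8; 4, 1, 3].

[8; 4, 1, 3]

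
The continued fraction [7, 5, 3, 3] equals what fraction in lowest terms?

381/53

Fold from the inside: start with 3/1.
  3 + 1/3 = 10/3
  5 + 3/10 = 53/10
  7 + 10/53 = 381/53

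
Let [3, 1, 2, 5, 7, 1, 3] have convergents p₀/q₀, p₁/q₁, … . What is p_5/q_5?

483/131

Using pₖ = aₖpₖ₋₁ + pₖ₋₂, qₖ = aₖqₖ₋₁ + qₖ₋₂ (with p₋₁=1, p₋₂=0, q₋₁=0, q₋₂=1):
  k=0: a=3, p=3, q=1
  k=1: a=1, p=4, q=1
  k=2: a=2, p=11, q=3
  k=3: a=5, p=59, q=16
  k=4: a=7, p=424, q=115
  k=5: a=1, p=483, q=131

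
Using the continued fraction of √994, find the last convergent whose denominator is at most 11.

√994 = [31; 1, 1, 8, 1, 1, 62, …] (period length 6).
Convergents:
  p_0/q_0 = 31/1
  p_1/q_1 = 32/1
  p_2/q_2 = 63/2
  p_3/q_3 = 536/17
q_2 = 2 ≤ 11 < 17 = q_3, so the answer is 63/2.

63/2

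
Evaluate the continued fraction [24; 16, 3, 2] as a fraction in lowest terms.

Using pₖ = aₖpₖ₋₁ + pₖ₋₂ and qₖ = aₖqₖ₋₁ + qₖ₋₂:
  k=0: a=24, p=24, q=1
  k=1: a=16, p=385, q=16
  k=2: a=3, p=1179, q=49
  k=3: a=2, p=2743, q=114

2743/114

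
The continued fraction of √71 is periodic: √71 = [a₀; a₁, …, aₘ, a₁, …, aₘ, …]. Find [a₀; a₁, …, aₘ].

[8; 2, 2, 1, 7, 1, 2, 2, 16]

a₀ = ⌊√71⌋ = 8.
With m₀=0, d₀=1 and mₖ₊₁ = dₖaₖ − mₖ, dₖ₊₁ = (n − mₖ₊₁²)/dₖ, aₖ₊₁ = ⌊(a₀+mₖ₊₁)/dₖ₊₁⌋:
  k=1: m=8, d=7, a=2
  k=2: m=6, d=5, a=2
  k=3: m=4, d=11, a=1
  k=4: m=7, d=2, a=7
  k=5: m=7, d=11, a=1
  k=6: m=4, d=5, a=2
  k=7: m=6, d=7, a=2
  k=8: m=8, d=1, a=16
d=1 and a=2a₀=16 at k=8, so the next step gives (m, d) = (8, 7) again — its k=1 value — and the period has length 8.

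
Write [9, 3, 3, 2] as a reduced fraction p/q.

214/23

Using pₖ = aₖpₖ₋₁ + pₖ₋₂ and qₖ = aₖqₖ₋₁ + qₖ₋₂:
  k=0: a=9, p=9, q=1
  k=1: a=3, p=28, q=3
  k=2: a=3, p=93, q=10
  k=3: a=2, p=214, q=23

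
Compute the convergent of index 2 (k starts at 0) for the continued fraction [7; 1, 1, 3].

15/2

Using pₖ = aₖpₖ₋₁ + pₖ₋₂, qₖ = aₖqₖ₋₁ + qₖ₋₂ (with p₋₁=1, p₋₂=0, q₋₁=0, q₋₂=1):
  k=0: a=7, p=7, q=1
  k=1: a=1, p=8, q=1
  k=2: a=1, p=15, q=2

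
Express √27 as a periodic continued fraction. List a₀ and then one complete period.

[5; 5, 10]

a₀ = ⌊√27⌋ = 5.
With m₀=0, d₀=1 and mₖ₊₁ = dₖaₖ − mₖ, dₖ₊₁ = (n − mₖ₊₁²)/dₖ, aₖ₊₁ = ⌊(a₀+mₖ₊₁)/dₖ₊₁⌋:
  k=1: m=5, d=2, a=5
  k=2: m=5, d=1, a=10
d=1 and a=2a₀=10 at k=2, so the next step gives (m, d) = (5, 2) again — its k=1 value — and the period has length 2.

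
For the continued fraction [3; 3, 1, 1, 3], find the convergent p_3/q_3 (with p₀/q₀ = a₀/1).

23/7

Using pₖ = aₖpₖ₋₁ + pₖ₋₂, qₖ = aₖqₖ₋₁ + qₖ₋₂ (with p₋₁=1, p₋₂=0, q₋₁=0, q₋₂=1):
  k=0: a=3, p=3, q=1
  k=1: a=3, p=10, q=3
  k=2: a=1, p=13, q=4
  k=3: a=1, p=23, q=7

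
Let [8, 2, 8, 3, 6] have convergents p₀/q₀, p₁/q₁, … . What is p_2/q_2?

144/17

Using pₖ = aₖpₖ₋₁ + pₖ₋₂, qₖ = aₖqₖ₋₁ + qₖ₋₂ (with p₋₁=1, p₋₂=0, q₋₁=0, q₋₂=1):
  k=0: a=8, p=8, q=1
  k=1: a=2, p=17, q=2
  k=2: a=8, p=144, q=17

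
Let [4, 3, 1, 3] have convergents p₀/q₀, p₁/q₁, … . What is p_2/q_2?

17/4

Using pₖ = aₖpₖ₋₁ + pₖ₋₂, qₖ = aₖqₖ₋₁ + qₖ₋₂ (with p₋₁=1, p₋₂=0, q₋₁=0, q₋₂=1):
  k=0: a=4, p=4, q=1
  k=1: a=3, p=13, q=3
  k=2: a=1, p=17, q=4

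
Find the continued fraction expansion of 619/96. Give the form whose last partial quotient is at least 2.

619 = 6×96 + 43
96 = 2×43 + 10
43 = 4×10 + 3
10 = 3×3 + 1
3 = 3×1 + 0  (stop)
So 619/96 = [6; 2, 4, 3, 3].

[6; 2, 4, 3, 3]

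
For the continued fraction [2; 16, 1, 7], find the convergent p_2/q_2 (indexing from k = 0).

Using pₖ = aₖpₖ₋₁ + pₖ₋₂, qₖ = aₖqₖ₋₁ + qₖ₋₂ (with p₋₁=1, p₋₂=0, q₋₁=0, q₋₂=1):
  k=0: a=2, p=2, q=1
  k=1: a=16, p=33, q=16
  k=2: a=1, p=35, q=17

35/17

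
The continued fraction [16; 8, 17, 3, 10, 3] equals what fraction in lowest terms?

216063/13400

Using pₖ = aₖpₖ₋₁ + pₖ₋₂ and qₖ = aₖqₖ₋₁ + qₖ₋₂:
  k=0: a=16, p=16, q=1
  k=1: a=8, p=129, q=8
  k=2: a=17, p=2209, q=137
  k=3: a=3, p=6756, q=419
  k=4: a=10, p=69769, q=4327
  k=5: a=3, p=216063, q=13400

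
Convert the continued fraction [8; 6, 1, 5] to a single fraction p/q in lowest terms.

Using pₖ = aₖpₖ₋₁ + pₖ₋₂ and qₖ = aₖqₖ₋₁ + qₖ₋₂:
  k=0: a=8, p=8, q=1
  k=1: a=6, p=49, q=6
  k=2: a=1, p=57, q=7
  k=3: a=5, p=334, q=41

334/41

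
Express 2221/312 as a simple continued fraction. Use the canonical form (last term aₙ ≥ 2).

[7; 8, 2, 3, 5]

2221 = 7×312 + 37
312 = 8×37 + 16
37 = 2×16 + 5
16 = 3×5 + 1
5 = 5×1 + 0  (stop)
So 2221/312 = [7; 8, 2, 3, 5].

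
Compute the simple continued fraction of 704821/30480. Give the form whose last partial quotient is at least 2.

[23; 8, 16, 3, 2, 1, 3, 6]

704821 = 23*30480 + 3781
30480 = 8*3781 + 232
3781 = 16*232 + 69
232 = 3*69 + 25
69 = 2*25 + 19
25 = 1*19 + 6
19 = 3*6 + 1
6 = 6*1 + 0  (stop)
So 704821/30480 = [23; 8, 16, 3, 2, 1, 3, 6].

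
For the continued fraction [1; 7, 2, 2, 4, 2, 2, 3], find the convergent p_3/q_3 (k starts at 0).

Using pₖ = aₖpₖ₋₁ + pₖ₋₂, qₖ = aₖqₖ₋₁ + qₖ₋₂ (with p₋₁=1, p₋₂=0, q₋₁=0, q₋₂=1):
  k=0: a=1, p=1, q=1
  k=1: a=7, p=8, q=7
  k=2: a=2, p=17, q=15
  k=3: a=2, p=42, q=37

42/37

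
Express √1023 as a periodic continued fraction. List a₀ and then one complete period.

[31; 1, 62]

a₀ = ⌊√1023⌋ = 31.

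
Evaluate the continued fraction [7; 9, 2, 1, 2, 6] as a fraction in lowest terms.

3397/478

Fold from the inside: start with 6/1.
  2 + 1/6 = 13/6
  1 + 6/13 = 19/13
  2 + 13/19 = 51/19
  9 + 19/51 = 478/51
  7 + 51/478 = 3397/478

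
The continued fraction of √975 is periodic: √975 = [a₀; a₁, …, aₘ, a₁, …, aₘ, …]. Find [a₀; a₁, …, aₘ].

[31; 4, 2, 4, 62]

a₀ = ⌊√975⌋ = 31.
With m₀=0, d₀=1 and mₖ₊₁ = dₖaₖ − mₖ, dₖ₊₁ = (n − mₖ₊₁²)/dₖ, aₖ₊₁ = ⌊(a₀+mₖ₊₁)/dₖ₊₁⌋:
  k=1: m=31, d=14, a=4
  k=2: m=25, d=25, a=2
  k=3: m=25, d=14, a=4
  k=4: m=31, d=1, a=62
d=1 and a=2a₀=62 at k=4, so the next step gives (m, d) = (31, 14) again — its k=1 value — and the period has length 4.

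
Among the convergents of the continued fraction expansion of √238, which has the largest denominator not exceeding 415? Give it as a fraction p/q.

√238 = [15; 2, 2, 1, 14, 1, 2, 2, 30, …] (period length 8).
Convergents:
  p_0/q_0 = 15/1
  p_1/q_1 = 31/2
  p_2/q_2 = 77/5
  p_3/q_3 = 108/7
  p_4/q_4 = 1589/103
  p_5/q_5 = 1697/110
  p_6/q_6 = 4983/323
  p_7/q_7 = 11663/756
q_6 = 323 ≤ 415 < 756 = q_7, so the answer is 4983/323.

4983/323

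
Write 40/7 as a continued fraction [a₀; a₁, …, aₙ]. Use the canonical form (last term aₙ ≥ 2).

[5; 1, 2, 2]

40 = 5*7 + 5
7 = 1*5 + 2
5 = 2*2 + 1
2 = 2*1 + 0  (stop)
So 40/7 = [5; 1, 2, 2].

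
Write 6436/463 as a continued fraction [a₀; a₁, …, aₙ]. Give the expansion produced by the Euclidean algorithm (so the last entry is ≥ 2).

6436 = 13*463 + 417
463 = 1*417 + 46
417 = 9*46 + 3
46 = 15*3 + 1
3 = 3*1 + 0  (stop)
So 6436/463 = [13; 1, 9, 15, 3].

[13; 1, 9, 15, 3]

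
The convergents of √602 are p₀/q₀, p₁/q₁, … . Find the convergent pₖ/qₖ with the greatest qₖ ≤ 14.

319/13

√602 = [24; 1, 1, 6, 1, 1, 48, …] (period length 6).
Convergents:
  p_0/q_0 = 24/1
  p_1/q_1 = 25/1
  p_2/q_2 = 49/2
  p_3/q_3 = 319/13
  p_4/q_4 = 368/15
q_3 = 13 ≤ 14 < 15 = q_4, so the answer is 319/13.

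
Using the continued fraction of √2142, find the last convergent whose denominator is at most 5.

√2142 = [46; 3, 1, 1, 4, 1, 1, 3, 92, …] (period length 8).
Convergents:
  p_0/q_0 = 46/1
  p_1/q_1 = 139/3
  p_2/q_2 = 185/4
  p_3/q_3 = 324/7
q_2 = 4 ≤ 5 < 7 = q_3, so the answer is 185/4.

185/4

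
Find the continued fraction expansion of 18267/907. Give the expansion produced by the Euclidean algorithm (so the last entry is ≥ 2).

[20; 7, 7, 18]

18267 = 20*907 + 127
907 = 7*127 + 18
127 = 7*18 + 1
18 = 18*1 + 0  (stop)
So 18267/907 = [20; 7, 7, 18].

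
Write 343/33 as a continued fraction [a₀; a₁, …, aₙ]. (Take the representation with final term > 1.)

[10; 2, 1, 1, 6]

343 = 10*33 + 13
33 = 2*13 + 7
13 = 1*7 + 6
7 = 1*6 + 1
6 = 6*1 + 0  (stop)
So 343/33 = [10; 2, 1, 1, 6].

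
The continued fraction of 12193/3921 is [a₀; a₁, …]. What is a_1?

12193 = 3·3921 + 430   →  a_0 = 3
3921 = 9·430 + 51   →  a_1 = 9

9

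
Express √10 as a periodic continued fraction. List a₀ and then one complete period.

a₀ = ⌊√10⌋ = 3.
With m₀=0, d₀=1 and mₖ₊₁ = dₖaₖ − mₖ, dₖ₊₁ = (n − mₖ₊₁²)/dₖ, aₖ₊₁ = ⌊(a₀+mₖ₊₁)/dₖ₊₁⌋:
  k=1: m=3, d=1, a=6
d=1 and a=2a₀=6 at k=1, so the next step gives (m, d) = (3, 1) again — its k=1 value — and the period has length 1.

[3; 6]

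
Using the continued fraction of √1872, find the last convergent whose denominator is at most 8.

173/4

√1872 = [43; 3, 1, 3, 86, …] (period length 4).
Convergents:
  p_0/q_0 = 43/1
  p_1/q_1 = 130/3
  p_2/q_2 = 173/4
  p_3/q_3 = 649/15
q_2 = 4 ≤ 8 < 15 = q_3, so the answer is 173/4.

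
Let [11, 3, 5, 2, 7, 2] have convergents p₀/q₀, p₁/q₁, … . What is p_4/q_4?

2953/261

Using pₖ = aₖpₖ₋₁ + pₖ₋₂, qₖ = aₖqₖ₋₁ + qₖ₋₂ (with p₋₁=1, p₋₂=0, q₋₁=0, q₋₂=1):
  k=0: a=11, p=11, q=1
  k=1: a=3, p=34, q=3
  k=2: a=5, p=181, q=16
  k=3: a=2, p=396, q=35
  k=4: a=7, p=2953, q=261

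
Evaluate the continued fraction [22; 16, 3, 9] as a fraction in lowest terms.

Fold from the inside: start with 9/1.
  3 + 1/9 = 28/9
  16 + 9/28 = 457/28
  22 + 28/457 = 10082/457

10082/457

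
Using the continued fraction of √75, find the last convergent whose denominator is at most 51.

433/50

√75 = [8; 1, 1, 1, 16, …] (period length 4).
Convergents:
  p_0/q_0 = 8/1
  p_1/q_1 = 9/1
  p_2/q_2 = 17/2
  p_3/q_3 = 26/3
  p_4/q_4 = 433/50
  p_5/q_5 = 459/53
q_4 = 50 ≤ 51 < 53 = q_5, so the answer is 433/50.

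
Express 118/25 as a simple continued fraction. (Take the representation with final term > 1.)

[4; 1, 2, 1, 1, 3]

118 = 4·25 + 18
25 = 1·18 + 7
18 = 2·7 + 4
7 = 1·4 + 3
4 = 1·3 + 1
3 = 3·1 + 0  (stop)
So 118/25 = [4; 1, 2, 1, 1, 3].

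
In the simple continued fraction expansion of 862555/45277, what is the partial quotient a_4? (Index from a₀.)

14

862555 = 19·45277 + 2292   →  a_0 = 19
45277 = 19·2292 + 1729   →  a_1 = 19
2292 = 1·1729 + 563   →  a_2 = 1
1729 = 3·563 + 40   →  a_3 = 3
563 = 14·40 + 3   →  a_4 = 14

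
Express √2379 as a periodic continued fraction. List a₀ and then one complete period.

[48; 1, 3, 2, 3, 1, 96]

a₀ = ⌊√2379⌋ = 48.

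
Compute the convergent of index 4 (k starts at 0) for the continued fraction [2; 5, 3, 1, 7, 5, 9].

357/163

Using pₖ = aₖpₖ₋₁ + pₖ₋₂, qₖ = aₖqₖ₋₁ + qₖ₋₂ (with p₋₁=1, p₋₂=0, q₋₁=0, q₋₂=1):
  k=0: a=2, p=2, q=1
  k=1: a=5, p=11, q=5
  k=2: a=3, p=35, q=16
  k=3: a=1, p=46, q=21
  k=4: a=7, p=357, q=163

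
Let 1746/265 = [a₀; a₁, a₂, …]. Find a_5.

7

1746 = 6·265 + 156   →  a_0 = 6
265 = 1·156 + 109   →  a_1 = 1
156 = 1·109 + 47   →  a_2 = 1
109 = 2·47 + 15   →  a_3 = 2
47 = 3·15 + 2   →  a_4 = 3
15 = 7·2 + 1   →  a_5 = 7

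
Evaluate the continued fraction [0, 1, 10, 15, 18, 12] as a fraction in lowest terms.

32887/36154

Using pₖ = aₖpₖ₋₁ + pₖ₋₂ and qₖ = aₖqₖ₋₁ + qₖ₋₂:
  k=0: a=0, p=0, q=1
  k=1: a=1, p=1, q=1
  k=2: a=10, p=10, q=11
  k=3: a=15, p=151, q=166
  k=4: a=18, p=2728, q=2999
  k=5: a=12, p=32887, q=36154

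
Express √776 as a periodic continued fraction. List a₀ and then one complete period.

[27; 1, 5, 1, 54]

a₀ = ⌊√776⌋ = 27.
With m₀=0, d₀=1 and mₖ₊₁ = dₖaₖ − mₖ, dₖ₊₁ = (n − mₖ₊₁²)/dₖ, aₖ₊₁ = ⌊(a₀+mₖ₊₁)/dₖ₊₁⌋:
  k=1: m=27, d=47, a=1
  k=2: m=20, d=8, a=5
  k=3: m=20, d=47, a=1
  k=4: m=27, d=1, a=54
d=1 and a=2a₀=54 at k=4, so the next step gives (m, d) = (27, 47) again — its k=1 value — and the period has length 4.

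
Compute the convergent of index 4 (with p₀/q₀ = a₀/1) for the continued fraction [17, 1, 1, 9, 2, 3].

701/40

Using pₖ = aₖpₖ₋₁ + pₖ₋₂, qₖ = aₖqₖ₋₁ + qₖ₋₂ (with p₋₁=1, p₋₂=0, q₋₁=0, q₋₂=1):
  k=0: a=17, p=17, q=1
  k=1: a=1, p=18, q=1
  k=2: a=1, p=35, q=2
  k=3: a=9, p=333, q=19
  k=4: a=2, p=701, q=40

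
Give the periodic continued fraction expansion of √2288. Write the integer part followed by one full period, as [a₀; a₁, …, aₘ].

[47; 1, 4, 1, 94]

a₀ = ⌊√2288⌋ = 47.
With m₀=0, d₀=1 and mₖ₊₁ = dₖaₖ − mₖ, dₖ₊₁ = (n − mₖ₊₁²)/dₖ, aₖ₊₁ = ⌊(a₀+mₖ₊₁)/dₖ₊₁⌋:
  k=1: m=47, d=79, a=1
  k=2: m=32, d=16, a=4
  k=3: m=32, d=79, a=1
  k=4: m=47, d=1, a=94
d=1 and a=2a₀=94 at k=4, so the next step gives (m, d) = (47, 79) again — its k=1 value — and the period has length 4.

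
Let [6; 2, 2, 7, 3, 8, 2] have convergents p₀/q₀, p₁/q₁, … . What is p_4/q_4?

Using pₖ = aₖpₖ₋₁ + pₖ₋₂, qₖ = aₖqₖ₋₁ + qₖ₋₂ (with p₋₁=1, p₋₂=0, q₋₁=0, q₋₂=1):
  k=0: a=6, p=6, q=1
  k=1: a=2, p=13, q=2
  k=2: a=2, p=32, q=5
  k=3: a=7, p=237, q=37
  k=4: a=3, p=743, q=116

743/116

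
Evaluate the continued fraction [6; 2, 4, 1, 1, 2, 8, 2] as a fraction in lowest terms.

Using pₖ = aₖpₖ₋₁ + pₖ₋₂ and qₖ = aₖqₖ₋₁ + qₖ₋₂:
  k=0: a=6, p=6, q=1
  k=1: a=2, p=13, q=2
  k=2: a=4, p=58, q=9
  k=3: a=1, p=71, q=11
  k=4: a=1, p=129, q=20
  k=5: a=2, p=329, q=51
  k=6: a=8, p=2761, q=428
  k=7: a=2, p=5851, q=907

5851/907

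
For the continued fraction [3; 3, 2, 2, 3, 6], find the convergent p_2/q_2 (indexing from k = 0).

23/7

Using pₖ = aₖpₖ₋₁ + pₖ₋₂, qₖ = aₖqₖ₋₁ + qₖ₋₂ (with p₋₁=1, p₋₂=0, q₋₁=0, q₋₂=1):
  k=0: a=3, p=3, q=1
  k=1: a=3, p=10, q=3
  k=2: a=2, p=23, q=7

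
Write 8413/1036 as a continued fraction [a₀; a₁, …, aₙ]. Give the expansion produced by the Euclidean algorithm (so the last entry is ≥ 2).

[8; 8, 3, 2, 8, 2]

8413 = 8×1036 + 125
1036 = 8×125 + 36
125 = 3×36 + 17
36 = 2×17 + 2
17 = 8×2 + 1
2 = 2×1 + 0  (stop)
So 8413/1036 = [8; 8, 3, 2, 8, 2].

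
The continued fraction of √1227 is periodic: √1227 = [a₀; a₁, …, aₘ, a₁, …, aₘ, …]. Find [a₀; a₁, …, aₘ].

a₀ = ⌊√1227⌋ = 35.
With m₀=0, d₀=1 and mₖ₊₁ = dₖaₖ − mₖ, dₖ₊₁ = (n − mₖ₊₁²)/dₖ, aₖ₊₁ = ⌊(a₀+mₖ₊₁)/dₖ₊₁⌋:
  k=1: m=35, d=2, a=35
  k=2: m=35, d=1, a=70
d=1 and a=2a₀=70 at k=2, so the next step gives (m, d) = (35, 2) again — its k=1 value — and the period has length 2.

[35; 35, 70]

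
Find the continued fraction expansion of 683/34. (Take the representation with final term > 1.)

683 = 20*34 + 3
34 = 11*3 + 1
3 = 3*1 + 0  (stop)
So 683/34 = [20; 11, 3].

[20; 11, 3]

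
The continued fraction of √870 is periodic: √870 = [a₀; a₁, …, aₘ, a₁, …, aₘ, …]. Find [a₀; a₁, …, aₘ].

a₀ = ⌊√870⌋ = 29.
With m₀=0, d₀=1 and mₖ₊₁ = dₖaₖ − mₖ, dₖ₊₁ = (n − mₖ₊₁²)/dₖ, aₖ₊₁ = ⌊(a₀+mₖ₊₁)/dₖ₊₁⌋:
  k=1: m=29, d=29, a=2
  k=2: m=29, d=1, a=58
d=1 and a=2a₀=58 at k=2, so the next step gives (m, d) = (29, 29) again — its k=1 value — and the period has length 2.

[29; 2, 58]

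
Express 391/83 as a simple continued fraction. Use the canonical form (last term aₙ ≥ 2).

391 = 4*83 + 59
83 = 1*59 + 24
59 = 2*24 + 11
24 = 2*11 + 2
11 = 5*2 + 1
2 = 2*1 + 0  (stop)
So 391/83 = [4; 1, 2, 2, 5, 2].

[4; 1, 2, 2, 5, 2]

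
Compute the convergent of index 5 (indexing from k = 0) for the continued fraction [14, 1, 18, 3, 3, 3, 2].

Using pₖ = aₖpₖ₋₁ + pₖ₋₂, qₖ = aₖqₖ₋₁ + qₖ₋₂ (with p₋₁=1, p₋₂=0, q₋₁=0, q₋₂=1):
  k=0: a=14, p=14, q=1
  k=1: a=1, p=15, q=1
  k=2: a=18, p=284, q=19
  k=3: a=3, p=867, q=58
  k=4: a=3, p=2885, q=193
  k=5: a=3, p=9522, q=637

9522/637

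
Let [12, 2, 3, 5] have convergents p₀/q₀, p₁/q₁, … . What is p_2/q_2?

Using pₖ = aₖpₖ₋₁ + pₖ₋₂, qₖ = aₖqₖ₋₁ + qₖ₋₂ (with p₋₁=1, p₋₂=0, q₋₁=0, q₋₂=1):
  k=0: a=12, p=12, q=1
  k=1: a=2, p=25, q=2
  k=2: a=3, p=87, q=7

87/7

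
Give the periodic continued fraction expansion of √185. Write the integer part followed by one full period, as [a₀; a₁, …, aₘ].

[13; 1, 1, 1, 1, 26]

a₀ = ⌊√185⌋ = 13.
With m₀=0, d₀=1 and mₖ₊₁ = dₖaₖ − mₖ, dₖ₊₁ = (n − mₖ₊₁²)/dₖ, aₖ₊₁ = ⌊(a₀+mₖ₊₁)/dₖ₊₁⌋:
  k=1: m=13, d=16, a=1
  k=2: m=3, d=11, a=1
  k=3: m=8, d=11, a=1
  k=4: m=3, d=16, a=1
  k=5: m=13, d=1, a=26
d=1 and a=2a₀=26 at k=5, so the next step gives (m, d) = (13, 16) again — its k=1 value — and the period has length 5.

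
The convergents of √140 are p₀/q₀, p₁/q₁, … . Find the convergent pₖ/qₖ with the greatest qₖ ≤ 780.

√140 = [11; 1, 4, 1, 22, …] (period length 4).
Convergents:
  p_0/q_0 = 11/1
  p_1/q_1 = 12/1
  p_2/q_2 = 59/5
  p_3/q_3 = 71/6
  p_4/q_4 = 1621/137
  p_5/q_5 = 1692/143
  p_6/q_6 = 8389/709
  p_7/q_7 = 10081/852
q_6 = 709 ≤ 780 < 852 = q_7, so the answer is 8389/709.

8389/709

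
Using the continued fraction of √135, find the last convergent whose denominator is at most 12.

√135 = [11; 1, 1, 1, 1, 1, 1, 1, 22, …] (period length 8).
Convergents:
  p_0/q_0 = 11/1
  p_1/q_1 = 12/1
  p_2/q_2 = 23/2
  p_3/q_3 = 35/3
  p_4/q_4 = 58/5
  p_5/q_5 = 93/8
  p_6/q_6 = 151/13
q_5 = 8 ≤ 12 < 13 = q_6, so the answer is 93/8.

93/8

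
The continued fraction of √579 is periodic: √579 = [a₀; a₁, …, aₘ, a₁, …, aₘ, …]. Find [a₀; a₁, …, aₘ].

[24; 16, 48]

a₀ = ⌊√579⌋ = 24.
With m₀=0, d₀=1 and mₖ₊₁ = dₖaₖ − mₖ, dₖ₊₁ = (n − mₖ₊₁²)/dₖ, aₖ₊₁ = ⌊(a₀+mₖ₊₁)/dₖ₊₁⌋:
  k=1: m=24, d=3, a=16
  k=2: m=24, d=1, a=48
d=1 and a=2a₀=48 at k=2, so the next step gives (m, d) = (24, 3) again — its k=1 value — and the period has length 2.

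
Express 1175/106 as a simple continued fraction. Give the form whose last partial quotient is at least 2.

[11; 11, 1, 3, 2]

1175 = 11×106 + 9
106 = 11×9 + 7
9 = 1×7 + 2
7 = 3×2 + 1
2 = 2×1 + 0  (stop)
So 1175/106 = [11; 11, 1, 3, 2].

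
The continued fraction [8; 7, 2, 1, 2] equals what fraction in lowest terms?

480/59

Fold from the inside: start with 2/1.
  1 + 1/2 = 3/2
  2 + 2/3 = 8/3
  7 + 3/8 = 59/8
  8 + 8/59 = 480/59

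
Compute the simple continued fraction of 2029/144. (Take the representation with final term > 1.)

2029 = 14·144 + 13
144 = 11·13 + 1
13 = 13·1 + 0  (stop)
So 2029/144 = [14; 11, 13].

[14; 11, 13]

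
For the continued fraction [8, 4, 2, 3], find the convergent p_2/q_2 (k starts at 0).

Using pₖ = aₖpₖ₋₁ + pₖ₋₂, qₖ = aₖqₖ₋₁ + qₖ₋₂ (with p₋₁=1, p₋₂=0, q₋₁=0, q₋₂=1):
  k=0: a=8, p=8, q=1
  k=1: a=4, p=33, q=4
  k=2: a=2, p=74, q=9

74/9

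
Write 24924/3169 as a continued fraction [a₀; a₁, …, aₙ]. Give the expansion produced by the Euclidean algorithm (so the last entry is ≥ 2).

[7; 1, 6, 2, 2, 9, 9]

24924 = 7×3169 + 2741
3169 = 1×2741 + 428
2741 = 6×428 + 173
428 = 2×173 + 82
173 = 2×82 + 9
82 = 9×9 + 1
9 = 9×1 + 0  (stop)
So 24924/3169 = [7; 1, 6, 2, 2, 9, 9].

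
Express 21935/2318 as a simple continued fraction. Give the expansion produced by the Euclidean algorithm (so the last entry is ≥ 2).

21935 = 9·2318 + 1073
2318 = 2·1073 + 172
1073 = 6·172 + 41
172 = 4·41 + 8
41 = 5·8 + 1
8 = 8·1 + 0  (stop)
So 21935/2318 = [9; 2, 6, 4, 5, 8].

[9; 2, 6, 4, 5, 8]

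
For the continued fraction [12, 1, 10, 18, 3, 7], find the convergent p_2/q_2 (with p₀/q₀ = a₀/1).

142/11

Using pₖ = aₖpₖ₋₁ + pₖ₋₂, qₖ = aₖqₖ₋₁ + qₖ₋₂ (with p₋₁=1, p₋₂=0, q₋₁=0, q₋₂=1):
  k=0: a=12, p=12, q=1
  k=1: a=1, p=13, q=1
  k=2: a=10, p=142, q=11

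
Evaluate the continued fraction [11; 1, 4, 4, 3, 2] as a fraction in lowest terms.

Fold from the inside: start with 2/1.
  3 + 1/2 = 7/2
  4 + 2/7 = 30/7
  4 + 7/30 = 127/30
  1 + 30/127 = 157/127
  11 + 127/157 = 1854/157

1854/157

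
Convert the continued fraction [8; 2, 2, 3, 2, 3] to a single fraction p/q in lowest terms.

1127/134

Fold from the inside: start with 3/1.
  2 + 1/3 = 7/3
  3 + 3/7 = 24/7
  2 + 7/24 = 55/24
  2 + 24/55 = 134/55
  8 + 55/134 = 1127/134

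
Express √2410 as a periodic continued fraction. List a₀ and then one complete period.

[49; 10, 1, 8, 1, 10, 98]

a₀ = ⌊√2410⌋ = 49.
With m₀=0, d₀=1 and mₖ₊₁ = dₖaₖ − mₖ, dₖ₊₁ = (n − mₖ₊₁²)/dₖ, aₖ₊₁ = ⌊(a₀+mₖ₊₁)/dₖ₊₁⌋:
  k=1: m=49, d=9, a=10
  k=2: m=41, d=81, a=1
  k=3: m=40, d=10, a=8
  k=4: m=40, d=81, a=1
  k=5: m=41, d=9, a=10
  k=6: m=49, d=1, a=98
d=1 and a=2a₀=98 at k=6, so the next step gives (m, d) = (49, 9) again — its k=1 value — and the period has length 6.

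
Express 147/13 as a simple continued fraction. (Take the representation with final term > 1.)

147 = 11×13 + 4
13 = 3×4 + 1
4 = 4×1 + 0  (stop)
So 147/13 = [11; 3, 4].

[11; 3, 4]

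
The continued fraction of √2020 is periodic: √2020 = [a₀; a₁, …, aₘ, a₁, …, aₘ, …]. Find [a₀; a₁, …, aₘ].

a₀ = ⌊√2020⌋ = 44.
With m₀=0, d₀=1 and mₖ₊₁ = dₖaₖ − mₖ, dₖ₊₁ = (n − mₖ₊₁²)/dₖ, aₖ₊₁ = ⌊(a₀+mₖ₊₁)/dₖ₊₁⌋:
  k=1: m=44, d=84, a=1
  k=2: m=40, d=5, a=16
  k=3: m=40, d=84, a=1
  k=4: m=44, d=1, a=88
d=1 and a=2a₀=88 at k=4, so the next step gives (m, d) = (44, 84) again — its k=1 value — and the period has length 4.

[44; 1, 16, 1, 88]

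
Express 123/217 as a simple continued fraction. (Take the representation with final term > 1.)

123 = 0×217 + 123
217 = 1×123 + 94
123 = 1×94 + 29
94 = 3×29 + 7
29 = 4×7 + 1
7 = 7×1 + 0  (stop)
So 123/217 = [0; 1, 1, 3, 4, 7].

[0; 1, 1, 3, 4, 7]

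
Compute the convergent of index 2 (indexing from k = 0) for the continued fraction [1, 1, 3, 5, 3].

7/4

Using pₖ = aₖpₖ₋₁ + pₖ₋₂, qₖ = aₖqₖ₋₁ + qₖ₋₂ (with p₋₁=1, p₋₂=0, q₋₁=0, q₋₂=1):
  k=0: a=1, p=1, q=1
  k=1: a=1, p=2, q=1
  k=2: a=3, p=7, q=4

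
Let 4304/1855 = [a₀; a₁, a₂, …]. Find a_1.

3

4304 = 2·1855 + 594   →  a_0 = 2
1855 = 3·594 + 73   →  a_1 = 3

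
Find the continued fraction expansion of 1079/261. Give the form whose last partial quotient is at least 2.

[4; 7, 2, 5, 3]

1079 = 4*261 + 35
261 = 7*35 + 16
35 = 2*16 + 3
16 = 5*3 + 1
3 = 3*1 + 0  (stop)
So 1079/261 = [4; 7, 2, 5, 3].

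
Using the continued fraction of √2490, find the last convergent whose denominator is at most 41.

√2490 = [49; 1, 8, 1, 98, …] (period length 4).
Convergents:
  p_0/q_0 = 49/1
  p_1/q_1 = 50/1
  p_2/q_2 = 449/9
  p_3/q_3 = 499/10
  p_4/q_4 = 49351/989
q_3 = 10 ≤ 41 < 989 = q_4, so the answer is 499/10.

499/10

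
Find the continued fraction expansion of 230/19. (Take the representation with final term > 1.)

230 = 12×19 + 2
19 = 9×2 + 1
2 = 2×1 + 0  (stop)
So 230/19 = [12; 9, 2].

[12; 9, 2]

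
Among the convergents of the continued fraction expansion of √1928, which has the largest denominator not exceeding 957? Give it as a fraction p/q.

√1928 = [43; 1, 9, 1, 86, …] (period length 4).
Convergents:
  p_0/q_0 = 43/1
  p_1/q_1 = 44/1
  p_2/q_2 = 439/10
  p_3/q_3 = 483/11
  p_4/q_4 = 41977/956
  p_5/q_5 = 42460/967
q_4 = 956 ≤ 957 < 967 = q_5, so the answer is 41977/956.

41977/956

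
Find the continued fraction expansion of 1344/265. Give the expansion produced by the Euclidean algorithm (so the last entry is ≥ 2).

[5; 13, 1, 18]

1344 = 5·265 + 19
265 = 13·19 + 18
19 = 1·18 + 1
18 = 18·1 + 0  (stop)
So 1344/265 = [5; 13, 1, 18].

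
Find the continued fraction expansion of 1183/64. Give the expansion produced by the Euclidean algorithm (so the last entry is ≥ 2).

1183 = 18*64 + 31
64 = 2*31 + 2
31 = 15*2 + 1
2 = 2*1 + 0  (stop)
So 1183/64 = [18; 2, 15, 2].

[18; 2, 15, 2]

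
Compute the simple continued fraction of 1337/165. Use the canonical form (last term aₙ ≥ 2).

1337 = 8×165 + 17
165 = 9×17 + 12
17 = 1×12 + 5
12 = 2×5 + 2
5 = 2×2 + 1
2 = 2×1 + 0  (stop)
So 1337/165 = [8; 9, 1, 2, 2, 2].

[8; 9, 1, 2, 2, 2]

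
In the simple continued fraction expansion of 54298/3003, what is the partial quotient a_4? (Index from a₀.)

54298 = 18·3003 + 244   →  a_0 = 18
3003 = 12·244 + 75   →  a_1 = 12
244 = 3·75 + 19   →  a_2 = 3
75 = 3·19 + 18   →  a_3 = 3
19 = 1·18 + 1   →  a_4 = 1

1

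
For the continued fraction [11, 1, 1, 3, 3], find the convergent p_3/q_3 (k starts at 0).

Using pₖ = aₖpₖ₋₁ + pₖ₋₂, qₖ = aₖqₖ₋₁ + qₖ₋₂ (with p₋₁=1, p₋₂=0, q₋₁=0, q₋₂=1):
  k=0: a=11, p=11, q=1
  k=1: a=1, p=12, q=1
  k=2: a=1, p=23, q=2
  k=3: a=3, p=81, q=7

81/7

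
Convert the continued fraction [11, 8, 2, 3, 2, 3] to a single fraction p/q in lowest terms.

5159/464

Using pₖ = aₖpₖ₋₁ + pₖ₋₂ and qₖ = aₖqₖ₋₁ + qₖ₋₂:
  k=0: a=11, p=11, q=1
  k=1: a=8, p=89, q=8
  k=2: a=2, p=189, q=17
  k=3: a=3, p=656, q=59
  k=4: a=2, p=1501, q=135
  k=5: a=3, p=5159, q=464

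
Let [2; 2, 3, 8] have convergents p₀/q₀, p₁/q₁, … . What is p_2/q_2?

17/7

Using pₖ = aₖpₖ₋₁ + pₖ₋₂, qₖ = aₖqₖ₋₁ + qₖ₋₂ (with p₋₁=1, p₋₂=0, q₋₁=0, q₋₂=1):
  k=0: a=2, p=2, q=1
  k=1: a=2, p=5, q=2
  k=2: a=3, p=17, q=7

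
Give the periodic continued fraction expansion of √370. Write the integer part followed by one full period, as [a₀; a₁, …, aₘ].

a₀ = ⌊√370⌋ = 19.
With m₀=0, d₀=1 and mₖ₊₁ = dₖaₖ − mₖ, dₖ₊₁ = (n − mₖ₊₁²)/dₖ, aₖ₊₁ = ⌊(a₀+mₖ₊₁)/dₖ₊₁⌋:
  k=1: m=19, d=9, a=4
  k=2: m=17, d=9, a=4
  k=3: m=19, d=1, a=38
d=1 and a=2a₀=38 at k=3, so the next step gives (m, d) = (19, 9) again — its k=1 value — and the period has length 3.

[19; 4, 4, 38]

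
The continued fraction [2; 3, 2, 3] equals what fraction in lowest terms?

55/24

Using pₖ = aₖpₖ₋₁ + pₖ₋₂ and qₖ = aₖqₖ₋₁ + qₖ₋₂:
  k=0: a=2, p=2, q=1
  k=1: a=3, p=7, q=3
  k=2: a=2, p=16, q=7
  k=3: a=3, p=55, q=24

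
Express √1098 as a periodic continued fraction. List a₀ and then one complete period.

a₀ = ⌊√1098⌋ = 33.
With m₀=0, d₀=1 and mₖ₊₁ = dₖaₖ − mₖ, dₖ₊₁ = (n − mₖ₊₁²)/dₖ, aₖ₊₁ = ⌊(a₀+mₖ₊₁)/dₖ₊₁⌋:
  k=1: m=33, d=9, a=7
  k=2: m=30, d=22, a=2
  k=3: m=14, d=41, a=1
  k=4: m=27, d=9, a=6
  k=5: m=27, d=41, a=1
  k=6: m=14, d=22, a=2
  k=7: m=30, d=9, a=7
  k=8: m=33, d=1, a=66
d=1 and a=2a₀=66 at k=8, so the next step gives (m, d) = (33, 9) again — its k=1 value — and the period has length 8.

[33; 7, 2, 1, 6, 1, 2, 7, 66]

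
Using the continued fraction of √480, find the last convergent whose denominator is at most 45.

241/11

√480 = [21; 1, 9, 1, 42, …] (period length 4).
Convergents:
  p_0/q_0 = 21/1
  p_1/q_1 = 22/1
  p_2/q_2 = 219/10
  p_3/q_3 = 241/11
  p_4/q_4 = 10341/472
q_3 = 11 ≤ 45 < 472 = q_4, so the answer is 241/11.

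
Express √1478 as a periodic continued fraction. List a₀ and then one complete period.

a₀ = ⌊√1478⌋ = 38.
With m₀=0, d₀=1 and mₖ₊₁ = dₖaₖ − mₖ, dₖ₊₁ = (n − mₖ₊₁²)/dₖ, aₖ₊₁ = ⌊(a₀+mₖ₊₁)/dₖ₊₁⌋:
  k=1: m=38, d=34, a=2
  k=2: m=30, d=17, a=4
  k=3: m=38, d=2, a=38
  k=4: m=38, d=17, a=4
  k=5: m=30, d=34, a=2
  k=6: m=38, d=1, a=76
d=1 and a=2a₀=76 at k=6, so the next step gives (m, d) = (38, 34) again — its k=1 value — and the period has length 6.

[38; 2, 4, 38, 4, 2, 76]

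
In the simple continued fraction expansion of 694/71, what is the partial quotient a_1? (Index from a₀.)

694 = 9·71 + 55   →  a_0 = 9
71 = 1·55 + 16   →  a_1 = 1

1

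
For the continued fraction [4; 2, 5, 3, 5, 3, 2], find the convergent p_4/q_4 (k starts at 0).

829/186

Using pₖ = aₖpₖ₋₁ + pₖ₋₂, qₖ = aₖqₖ₋₁ + qₖ₋₂ (with p₋₁=1, p₋₂=0, q₋₁=0, q₋₂=1):
  k=0: a=4, p=4, q=1
  k=1: a=2, p=9, q=2
  k=2: a=5, p=49, q=11
  k=3: a=3, p=156, q=35
  k=4: a=5, p=829, q=186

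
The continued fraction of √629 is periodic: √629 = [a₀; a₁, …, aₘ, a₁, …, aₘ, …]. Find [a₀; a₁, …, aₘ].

a₀ = ⌊√629⌋ = 25.
With m₀=0, d₀=1 and mₖ₊₁ = dₖaₖ − mₖ, dₖ₊₁ = (n − mₖ₊₁²)/dₖ, aₖ₊₁ = ⌊(a₀+mₖ₊₁)/dₖ₊₁⌋:
  k=1: m=25, d=4, a=12
  k=2: m=23, d=25, a=1
  k=3: m=2, d=25, a=1
  k=4: m=23, d=4, a=12
  k=5: m=25, d=1, a=50
d=1 and a=2a₀=50 at k=5, so the next step gives (m, d) = (25, 4) again — its k=1 value — and the period has length 5.

[25; 12, 1, 1, 12, 50]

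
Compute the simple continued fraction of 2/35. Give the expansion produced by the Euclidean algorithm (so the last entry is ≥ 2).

2 = 0*35 + 2
35 = 17*2 + 1
2 = 2*1 + 0  (stop)
So 2/35 = [0; 17, 2].

[0; 17, 2]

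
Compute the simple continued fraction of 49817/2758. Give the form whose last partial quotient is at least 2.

[18; 15, 1, 16, 3, 3]

49817 = 18·2758 + 173
2758 = 15·173 + 163
173 = 1·163 + 10
163 = 16·10 + 3
10 = 3·3 + 1
3 = 3·1 + 0  (stop)
So 49817/2758 = [18; 15, 1, 16, 3, 3].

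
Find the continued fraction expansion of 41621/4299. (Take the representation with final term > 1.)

41621 = 9*4299 + 2930
4299 = 1*2930 + 1369
2930 = 2*1369 + 192
1369 = 7*192 + 25
192 = 7*25 + 17
25 = 1*17 + 8
17 = 2*8 + 1
8 = 8*1 + 0  (stop)
So 41621/4299 = [9; 1, 2, 7, 7, 1, 2, 8].

[9; 1, 2, 7, 7, 1, 2, 8]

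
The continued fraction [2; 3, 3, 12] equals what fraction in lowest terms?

Using pₖ = aₖpₖ₋₁ + pₖ₋₂ and qₖ = aₖqₖ₋₁ + qₖ₋₂:
  k=0: a=2, p=2, q=1
  k=1: a=3, p=7, q=3
  k=2: a=3, p=23, q=10
  k=3: a=12, p=283, q=123

283/123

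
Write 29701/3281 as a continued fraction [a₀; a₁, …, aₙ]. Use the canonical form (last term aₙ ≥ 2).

29701 = 9·3281 + 172
3281 = 19·172 + 13
172 = 13·13 + 3
13 = 4·3 + 1
3 = 3·1 + 0  (stop)
So 29701/3281 = [9; 19, 13, 4, 3].

[9; 19, 13, 4, 3]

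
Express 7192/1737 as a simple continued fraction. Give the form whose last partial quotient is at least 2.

7192 = 4*1737 + 244
1737 = 7*244 + 29
244 = 8*29 + 12
29 = 2*12 + 5
12 = 2*5 + 2
5 = 2*2 + 1
2 = 2*1 + 0  (stop)
So 7192/1737 = [4; 7, 8, 2, 2, 2, 2].

[4; 7, 8, 2, 2, 2, 2]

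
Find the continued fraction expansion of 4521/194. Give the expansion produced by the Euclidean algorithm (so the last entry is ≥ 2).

4521 = 23·194 + 59
194 = 3·59 + 17
59 = 3·17 + 8
17 = 2·8 + 1
8 = 8·1 + 0  (stop)
So 4521/194 = [23; 3, 3, 2, 8].

[23; 3, 3, 2, 8]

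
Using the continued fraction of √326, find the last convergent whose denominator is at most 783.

√326 = [18; 18, 36, …] (period length 2).
Convergents:
  p_0/q_0 = 18/1
  p_1/q_1 = 325/18
  p_2/q_2 = 11718/649
  p_3/q_3 = 211249/11700
q_2 = 649 ≤ 783 < 11700 = q_3, so the answer is 11718/649.

11718/649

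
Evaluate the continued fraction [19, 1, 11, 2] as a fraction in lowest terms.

Using pₖ = aₖpₖ₋₁ + pₖ₋₂ and qₖ = aₖqₖ₋₁ + qₖ₋₂:
  k=0: a=19, p=19, q=1
  k=1: a=1, p=20, q=1
  k=2: a=11, p=239, q=12
  k=3: a=2, p=498, q=25

498/25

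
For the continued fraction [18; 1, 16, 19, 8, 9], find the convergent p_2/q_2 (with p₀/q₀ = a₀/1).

322/17

Using pₖ = aₖpₖ₋₁ + pₖ₋₂, qₖ = aₖqₖ₋₁ + qₖ₋₂ (with p₋₁=1, p₋₂=0, q₋₁=0, q₋₂=1):
  k=0: a=18, p=18, q=1
  k=1: a=1, p=19, q=1
  k=2: a=16, p=322, q=17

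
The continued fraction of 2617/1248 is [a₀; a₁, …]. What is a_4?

2

2617 = 2·1248 + 121   →  a_0 = 2
1248 = 10·121 + 38   →  a_1 = 10
121 = 3·38 + 7   →  a_2 = 3
38 = 5·7 + 3   →  a_3 = 5
7 = 2·3 + 1   →  a_4 = 2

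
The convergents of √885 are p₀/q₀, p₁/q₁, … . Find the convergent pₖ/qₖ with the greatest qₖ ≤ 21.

119/4

√885 = [29; 1, 2, 1, 58, …] (period length 4).
Convergents:
  p_0/q_0 = 29/1
  p_1/q_1 = 30/1
  p_2/q_2 = 89/3
  p_3/q_3 = 119/4
  p_4/q_4 = 6991/235
q_3 = 4 ≤ 21 < 235 = q_4, so the answer is 119/4.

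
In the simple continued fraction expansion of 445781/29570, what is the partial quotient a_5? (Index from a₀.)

445781 = 15·29570 + 2231   →  a_0 = 15
29570 = 13·2231 + 567   →  a_1 = 13
2231 = 3·567 + 530   →  a_2 = 3
567 = 1·530 + 37   →  a_3 = 1
530 = 14·37 + 12   →  a_4 = 14
37 = 3·12 + 1   →  a_5 = 3

3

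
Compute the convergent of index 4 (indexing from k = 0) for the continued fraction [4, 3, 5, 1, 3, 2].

Using pₖ = aₖpₖ₋₁ + pₖ₋₂, qₖ = aₖqₖ₋₁ + qₖ₋₂ (with p₋₁=1, p₋₂=0, q₋₁=0, q₋₂=1):
  k=0: a=4, p=4, q=1
  k=1: a=3, p=13, q=3
  k=2: a=5, p=69, q=16
  k=3: a=1, p=82, q=19
  k=4: a=3, p=315, q=73

315/73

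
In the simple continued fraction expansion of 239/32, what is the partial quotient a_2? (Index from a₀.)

239 = 7·32 + 15   →  a_0 = 7
32 = 2·15 + 2   →  a_1 = 2
15 = 7·2 + 1   →  a_2 = 7

7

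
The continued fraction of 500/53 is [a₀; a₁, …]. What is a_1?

500 = 9·53 + 23   →  a_0 = 9
53 = 2·23 + 7   →  a_1 = 2

2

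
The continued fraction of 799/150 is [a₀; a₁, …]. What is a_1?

799 = 5·150 + 49   →  a_0 = 5
150 = 3·49 + 3   →  a_1 = 3

3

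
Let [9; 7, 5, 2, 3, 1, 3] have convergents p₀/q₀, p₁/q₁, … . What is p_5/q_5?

3217/352

Using pₖ = aₖpₖ₋₁ + pₖ₋₂, qₖ = aₖqₖ₋₁ + qₖ₋₂ (with p₋₁=1, p₋₂=0, q₋₁=0, q₋₂=1):
  k=0: a=9, p=9, q=1
  k=1: a=7, p=64, q=7
  k=2: a=5, p=329, q=36
  k=3: a=2, p=722, q=79
  k=4: a=3, p=2495, q=273
  k=5: a=1, p=3217, q=352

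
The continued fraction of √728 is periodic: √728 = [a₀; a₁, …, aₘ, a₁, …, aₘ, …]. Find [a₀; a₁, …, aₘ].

a₀ = ⌊√728⌋ = 26.
With m₀=0, d₀=1 and mₖ₊₁ = dₖaₖ − mₖ, dₖ₊₁ = (n − mₖ₊₁²)/dₖ, aₖ₊₁ = ⌊(a₀+mₖ₊₁)/dₖ₊₁⌋:
  k=1: m=26, d=52, a=1
  k=2: m=26, d=1, a=52
d=1 and a=2a₀=52 at k=2, so the next step gives (m, d) = (26, 52) again — its k=1 value — and the period has length 2.

[26; 1, 52]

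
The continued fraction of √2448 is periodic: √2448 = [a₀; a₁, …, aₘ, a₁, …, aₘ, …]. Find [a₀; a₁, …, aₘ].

a₀ = ⌊√2448⌋ = 49.
With m₀=0, d₀=1 and mₖ₊₁ = dₖaₖ − mₖ, dₖ₊₁ = (n − mₖ₊₁²)/dₖ, aₖ₊₁ = ⌊(a₀+mₖ₊₁)/dₖ₊₁⌋:
  k=1: m=49, d=47, a=2
  k=2: m=45, d=9, a=10
  k=3: m=45, d=47, a=2
  k=4: m=49, d=1, a=98
d=1 and a=2a₀=98 at k=4, so the next step gives (m, d) = (49, 47) again — its k=1 value — and the period has length 4.

[49; 2, 10, 2, 98]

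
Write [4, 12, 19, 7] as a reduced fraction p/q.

Fold from the inside: start with 7/1.
  19 + 1/7 = 134/7
  12 + 7/134 = 1615/134
  4 + 134/1615 = 6594/1615

6594/1615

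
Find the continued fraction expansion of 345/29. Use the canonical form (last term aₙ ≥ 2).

345 = 11*29 + 26
29 = 1*26 + 3
26 = 8*3 + 2
3 = 1*2 + 1
2 = 2*1 + 0  (stop)
So 345/29 = [11; 1, 8, 1, 2].

[11; 1, 8, 1, 2]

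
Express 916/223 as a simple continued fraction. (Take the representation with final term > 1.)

916 = 4·223 + 24
223 = 9·24 + 7
24 = 3·7 + 3
7 = 2·3 + 1
3 = 3·1 + 0  (stop)
So 916/223 = [4; 9, 3, 2, 3].

[4; 9, 3, 2, 3]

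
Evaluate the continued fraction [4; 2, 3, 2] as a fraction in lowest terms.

Fold from the inside: start with 2/1.
  3 + 1/2 = 7/2
  2 + 2/7 = 16/7
  4 + 7/16 = 71/16

71/16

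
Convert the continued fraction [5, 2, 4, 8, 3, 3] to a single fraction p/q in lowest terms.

Using pₖ = aₖpₖ₋₁ + pₖ₋₂ and qₖ = aₖqₖ₋₁ + qₖ₋₂:
  k=0: a=5, p=5, q=1
  k=1: a=2, p=11, q=2
  k=2: a=4, p=49, q=9
  k=3: a=8, p=403, q=74
  k=4: a=3, p=1258, q=231
  k=5: a=3, p=4177, q=767

4177/767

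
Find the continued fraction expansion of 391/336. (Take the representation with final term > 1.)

[1; 6, 9, 6]

391 = 1·336 + 55
336 = 6·55 + 6
55 = 9·6 + 1
6 = 6·1 + 0  (stop)
So 391/336 = [1; 6, 9, 6].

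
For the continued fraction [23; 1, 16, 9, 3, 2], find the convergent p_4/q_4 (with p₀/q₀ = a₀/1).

Using pₖ = aₖpₖ₋₁ + pₖ₋₂, qₖ = aₖqₖ₋₁ + qₖ₋₂ (with p₋₁=1, p₋₂=0, q₋₁=0, q₋₂=1):
  k=0: a=23, p=23, q=1
  k=1: a=1, p=24, q=1
  k=2: a=16, p=407, q=17
  k=3: a=9, p=3687, q=154
  k=4: a=3, p=11468, q=479

11468/479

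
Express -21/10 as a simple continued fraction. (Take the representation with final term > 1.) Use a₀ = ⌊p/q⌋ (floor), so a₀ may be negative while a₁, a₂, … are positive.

-21 = -3*10 + 9
10 = 1*9 + 1
9 = 9*1 + 0  (stop)
So -21/10 = [-3; 1, 9].

[-3; 1, 9]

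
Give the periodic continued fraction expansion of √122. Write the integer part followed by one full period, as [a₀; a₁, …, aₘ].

[11; 22]

a₀ = ⌊√122⌋ = 11.
With m₀=0, d₀=1 and mₖ₊₁ = dₖaₖ − mₖ, dₖ₊₁ = (n − mₖ₊₁²)/dₖ, aₖ₊₁ = ⌊(a₀+mₖ₊₁)/dₖ₊₁⌋:
  k=1: m=11, d=1, a=22
d=1 and a=2a₀=22 at k=1, so the next step gives (m, d) = (11, 1) again — its k=1 value — and the period has length 1.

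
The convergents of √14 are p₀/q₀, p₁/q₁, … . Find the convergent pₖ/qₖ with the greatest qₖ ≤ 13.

15/4

√14 = [3; 1, 2, 1, 6, …] (period length 4).
Convergents:
  p_0/q_0 = 3/1
  p_1/q_1 = 4/1
  p_2/q_2 = 11/3
  p_3/q_3 = 15/4
  p_4/q_4 = 101/27
q_3 = 4 ≤ 13 < 27 = q_4, so the answer is 15/4.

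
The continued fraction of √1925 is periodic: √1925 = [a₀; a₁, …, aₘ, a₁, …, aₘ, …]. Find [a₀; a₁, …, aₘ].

[43; 1, 6, 1, 86]

a₀ = ⌊√1925⌋ = 43.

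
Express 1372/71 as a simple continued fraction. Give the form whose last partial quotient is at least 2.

[19; 3, 11, 2]

1372 = 19×71 + 23
71 = 3×23 + 2
23 = 11×2 + 1
2 = 2×1 + 0  (stop)
So 1372/71 = [19; 3, 11, 2].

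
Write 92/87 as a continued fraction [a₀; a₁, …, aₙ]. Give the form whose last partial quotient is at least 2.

92 = 1·87 + 5
87 = 17·5 + 2
5 = 2·2 + 1
2 = 2·1 + 0  (stop)
So 92/87 = [1; 17, 2, 2].

[1; 17, 2, 2]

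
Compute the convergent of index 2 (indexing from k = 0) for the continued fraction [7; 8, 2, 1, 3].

121/17

Using pₖ = aₖpₖ₋₁ + pₖ₋₂, qₖ = aₖqₖ₋₁ + qₖ₋₂ (with p₋₁=1, p₋₂=0, q₋₁=0, q₋₂=1):
  k=0: a=7, p=7, q=1
  k=1: a=8, p=57, q=8
  k=2: a=2, p=121, q=17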